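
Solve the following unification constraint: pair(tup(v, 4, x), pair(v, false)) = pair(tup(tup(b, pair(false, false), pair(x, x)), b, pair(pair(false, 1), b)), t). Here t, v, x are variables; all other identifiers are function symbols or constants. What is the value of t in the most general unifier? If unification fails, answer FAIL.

Decompose pair/2: tup(v, 4, x) = tup(tup(b, pair(false, false), pair(x, x)), b, pair(pair(false, 1), b)),  pair(v, false) = t.
Decompose tup/3: v = tup(b, pair(false, false), pair(x, x)),  4 = b,  x = pair(pair(false, 1), b).
Bind v := tup(b, pair(false, false), pair(x, x)); substituting into the one remaining equation that mentions v gives: pair(tup(b, pair(false, false), pair(x, x)), false) = t.
Clash: constants 4 and b differ; no unifier exists.

FAIL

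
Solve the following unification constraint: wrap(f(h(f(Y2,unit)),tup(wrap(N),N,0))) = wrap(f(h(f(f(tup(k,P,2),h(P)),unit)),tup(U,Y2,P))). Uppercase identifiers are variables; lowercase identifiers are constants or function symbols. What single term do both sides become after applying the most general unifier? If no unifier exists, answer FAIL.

Decompose wrap/1: f(h(f(Y2,unit)),tup(wrap(N),N,0)) = f(h(f(f(tup(k,P,2),h(P)),unit)),tup(U,Y2,P)).
Decompose f/2: h(f(Y2,unit)) = h(f(f(tup(k,P,2),h(P)),unit)),  tup(wrap(N),N,0) = tup(U,Y2,P).
Decompose h/1: f(Y2,unit) = f(f(tup(k,P,2),h(P)),unit).
Decompose f/2: Y2 = f(tup(k,P,2),h(P)),  unit = unit.
Bind Y2 := f(tup(k,P,2),h(P)); substituting into the one remaining equation that mentions Y2 gives: tup(wrap(N),N,0) = tup(U,f(tup(k,P,2),h(P)),P).
Delete trivial equation unit = unit.
Decompose tup/3: wrap(N) = U,  N = f(tup(k,P,2),h(P)),  0 = P.
Bind U := wrap(N); no other remaining equation mentions U.
Bind N := f(tup(k,P,2),h(P)); no other remaining equation mentions N. Substituting into the earlier binding gives U := wrap(f(tup(k,P,2),h(P))).
Bind P := 0. Substituting into the earlier bindings gives Y2 := f(tup(k,0,2),h(0)), U := wrap(f(tup(k,0,2),h(0))), N := f(tup(k,0,2),h(0)).
Applying the MGU to either side gives wrap(f(h(f(f(tup(k,0,2),h(0)),unit)),tup(wrap(f(tup(k,0,2),h(0))),f(tup(k,0,2),h(0)),0))).

wrap(f(h(f(f(tup(k,0,2),h(0)),unit)),tup(wrap(f(tup(k,0,2),h(0))),f(tup(k,0,2),h(0)),0)))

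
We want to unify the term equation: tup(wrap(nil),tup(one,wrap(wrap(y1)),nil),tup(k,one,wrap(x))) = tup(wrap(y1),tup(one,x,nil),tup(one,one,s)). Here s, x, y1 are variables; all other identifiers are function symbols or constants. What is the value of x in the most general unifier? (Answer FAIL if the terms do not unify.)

Decompose tup/3: wrap(nil) = wrap(y1),  tup(one,wrap(wrap(y1)),nil) = tup(one,x,nil),  tup(k,one,wrap(x)) = tup(one,one,s).
Decompose wrap/1: nil = y1.
Bind y1 := nil; substituting into the one remaining equation that mentions y1 gives: tup(one,wrap(wrap(nil)),nil) = tup(one,x,nil).
Decompose tup/3: one = one,  wrap(wrap(nil)) = x,  nil = nil.
Delete trivial equation one = one.
Bind x := wrap(wrap(nil)); substituting into the one remaining equation that mentions x gives: tup(k,one,wrap(wrap(wrap(nil)))) = tup(one,one,s).
Delete trivial equation nil = nil.
Decompose tup/3: k = one,  one = one,  wrap(wrap(wrap(nil))) = s.
Clash: constants k and one differ; no unifier exists.

FAIL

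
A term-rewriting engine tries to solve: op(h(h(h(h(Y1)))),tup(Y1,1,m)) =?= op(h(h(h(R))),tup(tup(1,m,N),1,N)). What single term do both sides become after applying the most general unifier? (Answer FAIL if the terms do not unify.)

op(h(h(h(h(tup(1,m,m))))),tup(tup(1,m,m),1,m))

Decompose op/2: h(h(h(h(Y1)))) =?= h(h(h(R))),  tup(Y1,1,m) =?= tup(tup(1,m,N),1,N).
Decompose h/1: h(h(h(Y1))) =?= h(h(R)).
Decompose h/1: h(h(Y1)) =?= h(R).
Decompose h/1: h(Y1) =?= R.
Bind R := h(Y1); no other remaining equation mentions R.
Decompose tup/3: Y1 =?= tup(1,m,N),  1 =?= 1,  m =?= N.
Bind Y1 := tup(1,m,N); no other remaining equation mentions Y1. Substituting into the earlier binding gives R := h(tup(1,m,N)).
Delete trivial equation 1 =?= 1.
Bind N := m. Substituting into the earlier bindings gives R := h(tup(1,m,m)), Y1 := tup(1,m,m).
Applying the MGU to either side gives op(h(h(h(h(tup(1,m,m))))),tup(tup(1,m,m),1,m)).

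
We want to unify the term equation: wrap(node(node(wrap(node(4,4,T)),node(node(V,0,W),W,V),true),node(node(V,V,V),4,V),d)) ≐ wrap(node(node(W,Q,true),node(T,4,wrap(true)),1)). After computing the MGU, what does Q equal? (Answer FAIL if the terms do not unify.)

FAIL

Decompose wrap/1: node(node(wrap(node(4,4,T)),node(node(V,0,W),W,V),true),node(node(V,V,V),4,V),d) ≐ node(node(W,Q,true),node(T,4,wrap(true)),1).
Decompose node/3: node(wrap(node(4,4,T)),node(node(V,0,W),W,V),true) ≐ node(W,Q,true),  node(node(V,V,V),4,V) ≐ node(T,4,wrap(true)),  d ≐ 1.
Decompose node/3: wrap(node(4,4,T)) ≐ W,  node(node(V,0,W),W,V) ≐ Q,  true ≐ true.
Bind W := wrap(node(4,4,T)); substituting into the one remaining equation that mentions W gives: node(node(V,0,wrap(node(4,4,T))),wrap(node(4,4,T)),V) ≐ Q.
Bind Q := node(node(V,0,wrap(node(4,4,T))),wrap(node(4,4,T)),V); no other remaining equation mentions Q.
Delete trivial equation true ≐ true.
Decompose node/3: node(V,V,V) ≐ T,  4 ≐ 4,  V ≐ wrap(true).
Bind T := node(V,V,V); no other remaining equation mentions T. Substituting into the earlier bindings gives W := wrap(node(4,4,node(V,V,V))), Q := node(node(V,0,wrap(node(4,4,node(V,V,V)))),wrap(node(4,4,node(V,V,V))),V).
Delete trivial equation 4 ≐ 4.
Bind V := wrap(true); no other remaining equation mentions V. Substituting into the earlier bindings gives W := wrap(node(4,4,node(wrap(true),wrap(true),wrap(true)))), Q := node(node(wrap(true),0,wrap(node(4,4,node(wrap(true),wrap(true),wrap(true))))),wrap(node(4,4,node(wrap(true),wrap(true),wrap(true)))),wrap(true)), T := node(wrap(true),wrap(true),wrap(true)).
Clash: constants d and 1 differ; no unifier exists.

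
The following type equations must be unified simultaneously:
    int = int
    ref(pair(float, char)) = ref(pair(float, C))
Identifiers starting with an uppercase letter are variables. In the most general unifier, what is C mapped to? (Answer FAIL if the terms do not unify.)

char

Delete trivial equation int = int.
Decompose ref/1: pair(float, char) = pair(float, C).
Decompose pair/2: float = float,  char = C.
Delete trivial equation float = float.
Bind C := char.
MGU = { C -> char }, so C -> char.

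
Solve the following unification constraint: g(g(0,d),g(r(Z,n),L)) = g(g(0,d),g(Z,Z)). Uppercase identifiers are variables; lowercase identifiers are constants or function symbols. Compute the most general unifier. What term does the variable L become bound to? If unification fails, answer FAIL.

Decompose g/2: g(0,d) = g(0,d),  g(r(Z,n),L) = g(Z,Z).
Delete trivial equation g(0,d) = g(0,d).
Decompose g/2: r(Z,n) = Z,  L = Z.
Occurs check fails: Z occurs in r(Z,n); the equation Z = r(Z,n) has no finite solution.

FAIL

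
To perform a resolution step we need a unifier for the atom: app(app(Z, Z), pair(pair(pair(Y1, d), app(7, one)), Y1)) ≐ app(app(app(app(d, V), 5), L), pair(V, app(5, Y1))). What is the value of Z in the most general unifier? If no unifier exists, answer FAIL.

Decompose app/2: app(Z, Z) ≐ app(app(app(d, V), 5), L),  pair(pair(pair(Y1, d), app(7, one)), Y1) ≐ pair(V, app(5, Y1)).
Decompose app/2: Z ≐ app(app(d, V), 5),  Z ≐ L.
Bind Z := app(app(d, V), 5); substituting into the one remaining equation that mentions Z gives: app(app(d, V), 5) ≐ L.
Bind L := app(app(d, V), 5); no other remaining equation mentions L.
Decompose pair/2: pair(pair(Y1, d), app(7, one)) ≐ V,  Y1 ≐ app(5, Y1).
Bind V := pair(pair(Y1, d), app(7, one)); no other remaining equation mentions V. Substituting into the earlier bindings gives Z := app(app(d, pair(pair(Y1, d), app(7, one))), 5), L := app(app(d, pair(pair(Y1, d), app(7, one))), 5).
Occurs check fails: Y1 occurs in app(5, Y1); the equation Y1 ≐ app(5, Y1) has no finite solution.

FAIL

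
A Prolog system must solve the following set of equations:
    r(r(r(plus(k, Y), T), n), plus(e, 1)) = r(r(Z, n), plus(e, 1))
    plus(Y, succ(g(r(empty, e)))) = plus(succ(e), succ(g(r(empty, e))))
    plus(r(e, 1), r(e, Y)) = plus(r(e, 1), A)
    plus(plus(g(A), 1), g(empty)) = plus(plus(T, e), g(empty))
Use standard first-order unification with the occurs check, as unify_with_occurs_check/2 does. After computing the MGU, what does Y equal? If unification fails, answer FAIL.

FAIL

Decompose r/2: r(r(plus(k, Y), T), n) = r(Z, n),  plus(e, 1) = plus(e, 1).
Decompose r/2: r(plus(k, Y), T) = Z,  n = n.
Bind Z := r(plus(k, Y), T); no other remaining equation mentions Z.
Delete trivial equation n = n.
Delete trivial equation plus(e, 1) = plus(e, 1).
Decompose plus/2: Y = succ(e),  succ(g(r(empty, e))) = succ(g(r(empty, e))).
Bind Y := succ(e); substituting into the one remaining equation that mentions Y gives: plus(r(e, 1), r(e, succ(e))) = plus(r(e, 1), A). Substituting into the earlier binding gives Z := r(plus(k, succ(e)), T).
Delete trivial equation succ(g(r(empty, e))) = succ(g(r(empty, e))).
Decompose plus/2: r(e, 1) = r(e, 1),  r(e, succ(e)) = A.
Delete trivial equation r(e, 1) = r(e, 1).
Bind A := r(e, succ(e)); substituting into the remaining equation gives: plus(plus(g(r(e, succ(e))), 1), g(empty)) = plus(plus(T, e), g(empty)).
Decompose plus/2: plus(g(r(e, succ(e))), 1) = plus(T, e),  g(empty) = g(empty).
Decompose plus/2: g(r(e, succ(e))) = T,  1 = e.
Bind T := g(r(e, succ(e))); no other remaining equation mentions T. Substituting into the earlier binding gives Z := r(plus(k, succ(e)), g(r(e, succ(e)))).
Clash: constants 1 and e differ; no unifier exists.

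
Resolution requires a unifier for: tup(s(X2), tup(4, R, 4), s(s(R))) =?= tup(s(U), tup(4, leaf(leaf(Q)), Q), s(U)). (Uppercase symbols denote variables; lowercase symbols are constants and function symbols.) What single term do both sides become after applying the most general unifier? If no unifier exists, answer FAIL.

Decompose tup/3: s(X2) =?= s(U),  tup(4, R, 4) =?= tup(4, leaf(leaf(Q)), Q),  s(s(R)) =?= s(U).
Decompose s/1: X2 =?= U.
Bind X2 := U; no other remaining equation mentions X2.
Decompose tup/3: 4 =?= 4,  R =?= leaf(leaf(Q)),  4 =?= Q.
Delete trivial equation 4 =?= 4.
Bind R := leaf(leaf(Q)); substituting into the one remaining equation that mentions R gives: s(s(leaf(leaf(Q)))) =?= s(U).
Bind Q := 4; substituting into the remaining equation gives: s(s(leaf(leaf(4)))) =?= s(U). Substituting into the earlier binding gives R := leaf(leaf(4)).
Decompose s/1: s(leaf(leaf(4))) =?= U.
Bind U := s(leaf(leaf(4))). Substituting into the earlier binding gives X2 := s(leaf(leaf(4))).
Applying the MGU to either side gives tup(s(s(leaf(leaf(4)))), tup(4, leaf(leaf(4)), 4), s(s(leaf(leaf(4))))).

tup(s(s(leaf(leaf(4)))), tup(4, leaf(leaf(4)), 4), s(s(leaf(leaf(4)))))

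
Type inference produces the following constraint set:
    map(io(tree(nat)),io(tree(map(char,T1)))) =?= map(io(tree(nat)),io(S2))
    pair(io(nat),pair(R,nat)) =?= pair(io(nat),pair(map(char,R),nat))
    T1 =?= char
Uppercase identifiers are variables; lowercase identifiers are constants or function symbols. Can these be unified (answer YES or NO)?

NO

Decompose map/2: io(tree(nat)) =?= io(tree(nat)),  io(tree(map(char,T1))) =?= io(S2).
Delete trivial equation io(tree(nat)) =?= io(tree(nat)).
Decompose io/1: tree(map(char,T1)) =?= S2.
Bind S2 := tree(map(char,T1)); no other remaining equation mentions S2.
Decompose pair/2: io(nat) =?= io(nat),  pair(R,nat) =?= pair(map(char,R),nat).
Delete trivial equation io(nat) =?= io(nat).
Decompose pair/2: R =?= map(char,R),  nat =?= nat.
Occurs check fails: R occurs in map(char,R); the equation R =?= map(char,R) has no finite solution.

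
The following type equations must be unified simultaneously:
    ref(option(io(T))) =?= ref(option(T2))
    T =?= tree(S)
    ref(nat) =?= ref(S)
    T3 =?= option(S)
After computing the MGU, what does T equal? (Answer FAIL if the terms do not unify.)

Decompose ref/1: option(io(T)) =?= option(T2).
Decompose option/1: io(T) =?= T2.
Bind T2 := io(T); no other remaining equation mentions T2.
Bind T := tree(S); no other remaining equation mentions T. Substituting into the earlier binding gives T2 := io(tree(S)).
Decompose ref/1: nat =?= S.
Bind S := nat; substituting into the remaining equation gives: T3 =?= option(nat). Substituting into the earlier bindings gives T2 := io(tree(nat)), T := tree(nat).
Bind T3 := option(nat).
MGU = { T2 := io(tree(nat)), T := tree(nat), S := nat, T3 := option(nat) }, so T := tree(nat).

tree(nat)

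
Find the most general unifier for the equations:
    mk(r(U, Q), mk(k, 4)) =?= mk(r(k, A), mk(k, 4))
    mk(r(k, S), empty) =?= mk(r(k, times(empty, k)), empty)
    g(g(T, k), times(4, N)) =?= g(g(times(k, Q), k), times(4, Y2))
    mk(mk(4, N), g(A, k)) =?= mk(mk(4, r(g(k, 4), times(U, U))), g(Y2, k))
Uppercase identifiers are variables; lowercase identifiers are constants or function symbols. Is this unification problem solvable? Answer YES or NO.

Decompose mk/2: r(U, Q) =?= r(k, A),  mk(k, 4) =?= mk(k, 4).
Decompose r/2: U =?= k,  Q =?= A.
Bind U := k; substituting into the one remaining equation that mentions U gives: mk(mk(4, N), g(A, k)) =?= mk(mk(4, r(g(k, 4), times(k, k))), g(Y2, k)).
Bind Q := A; substituting into the one remaining equation that mentions Q gives: g(g(T, k), times(4, N)) =?= g(g(times(k, A), k), times(4, Y2)).
Delete trivial equation mk(k, 4) =?= mk(k, 4).
Decompose mk/2: r(k, S) =?= r(k, times(empty, k)),  empty =?= empty.
Decompose r/2: k =?= k,  S =?= times(empty, k).
Delete trivial equation k =?= k.
Bind S := times(empty, k); no other remaining equation mentions S.
Delete trivial equation empty =?= empty.
Decompose g/2: g(T, k) =?= g(times(k, A), k),  times(4, N) =?= times(4, Y2).
Decompose g/2: T =?= times(k, A),  k =?= k.
Bind T := times(k, A); no other remaining equation mentions T.
Delete trivial equation k =?= k.
Decompose times/2: 4 =?= 4,  N =?= Y2.
Delete trivial equation 4 =?= 4.
Bind N := Y2; substituting into the remaining equation gives: mk(mk(4, Y2), g(A, k)) =?= mk(mk(4, r(g(k, 4), times(k, k))), g(Y2, k)).
Decompose mk/2: mk(4, Y2) =?= mk(4, r(g(k, 4), times(k, k))),  g(A, k) =?= g(Y2, k).
Decompose mk/2: 4 =?= 4,  Y2 =?= r(g(k, 4), times(k, k)).
Delete trivial equation 4 =?= 4.
Bind Y2 := r(g(k, 4), times(k, k)); substituting into the remaining equation gives: g(A, k) =?= g(r(g(k, 4), times(k, k)), k). Substituting into the earlier binding gives N := r(g(k, 4), times(k, k)).
Decompose g/2: A =?= r(g(k, 4), times(k, k)),  k =?= k.
Bind A := r(g(k, 4), times(k, k)); no other remaining equation mentions A. Substituting into the earlier bindings gives Q := r(g(k, 4), times(k, k)), T := times(k, r(g(k, 4), times(k, k))).
Delete trivial equation k =?= k.
No equations remain and no clash or occurs-check failure arose, so a unifier exists.

YES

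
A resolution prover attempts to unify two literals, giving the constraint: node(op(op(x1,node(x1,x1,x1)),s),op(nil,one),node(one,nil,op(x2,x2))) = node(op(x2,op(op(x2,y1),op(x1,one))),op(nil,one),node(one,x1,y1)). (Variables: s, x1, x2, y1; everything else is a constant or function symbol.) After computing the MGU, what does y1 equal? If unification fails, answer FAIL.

Decompose node/3: op(op(x1,node(x1,x1,x1)),s) = op(x2,op(op(x2,y1),op(x1,one))),  op(nil,one) = op(nil,one),  node(one,nil,op(x2,x2)) = node(one,x1,y1).
Decompose op/2: op(x1,node(x1,x1,x1)) = x2,  s = op(op(x2,y1),op(x1,one)).
Bind x2 := op(x1,node(x1,x1,x1)); substituting into the 2 remaining equations that mention x2 gives: s = op(op(op(x1,node(x1,x1,x1)),y1),op(x1,one)),  node(one,nil,op(op(x1,node(x1,x1,x1)),op(x1,node(x1,x1,x1)))) = node(one,x1,y1).
Bind s := op(op(op(x1,node(x1,x1,x1)),y1),op(x1,one)); no other remaining equation mentions s.
Delete trivial equation op(nil,one) = op(nil,one).
Decompose node/3: one = one,  nil = x1,  op(op(x1,node(x1,x1,x1)),op(x1,node(x1,x1,x1))) = y1.
Delete trivial equation one = one.
Bind x1 := nil; substituting into the remaining equation gives: op(op(nil,node(nil,nil,nil)),op(nil,node(nil,nil,nil))) = y1. Substituting into the earlier bindings gives x2 := op(nil,node(nil,nil,nil)), s := op(op(op(nil,node(nil,nil,nil)),y1),op(nil,one)).
Bind y1 := op(op(nil,node(nil,nil,nil)),op(nil,node(nil,nil,nil))). Substituting into the earlier binding gives s := op(op(op(nil,node(nil,nil,nil)),op(op(nil,node(nil,nil,nil)),op(nil,node(nil,nil,nil)))),op(nil,one)).
MGU = { x2 := op(nil,node(nil,nil,nil)), s := op(op(op(nil,node(nil,nil,nil)),op(op(nil,node(nil,nil,nil)),op(nil,node(nil,nil,nil)))),op(nil,one)), x1 := nil, y1 := op(op(nil,node(nil,nil,nil)),op(nil,node(nil,nil,nil))) }, so y1 := op(op(nil,node(nil,nil,nil)),op(nil,node(nil,nil,nil))).

op(op(nil,node(nil,nil,nil)),op(nil,node(nil,nil,nil)))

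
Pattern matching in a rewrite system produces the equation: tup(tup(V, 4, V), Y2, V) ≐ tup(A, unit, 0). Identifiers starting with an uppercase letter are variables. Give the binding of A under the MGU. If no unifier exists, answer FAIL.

tup(0, 4, 0)

Decompose tup/3: tup(V, 4, V) ≐ A,  Y2 ≐ unit,  V ≐ 0.
Bind A := tup(V, 4, V); no other remaining equation mentions A.
Bind Y2 := unit; no other remaining equation mentions Y2.
Bind V := 0. Substituting into the earlier binding gives A := tup(0, 4, 0).
MGU = { A -> tup(0, 4, 0), Y2 -> unit, V -> 0 }, so A -> tup(0, 4, 0).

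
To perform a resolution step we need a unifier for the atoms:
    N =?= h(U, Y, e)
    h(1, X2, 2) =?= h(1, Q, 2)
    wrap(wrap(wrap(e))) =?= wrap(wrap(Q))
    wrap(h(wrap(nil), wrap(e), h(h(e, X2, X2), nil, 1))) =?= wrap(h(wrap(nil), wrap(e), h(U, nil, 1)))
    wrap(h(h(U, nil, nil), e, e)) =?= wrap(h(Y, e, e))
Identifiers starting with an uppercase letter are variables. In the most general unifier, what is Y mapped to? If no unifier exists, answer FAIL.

Bind N := h(U, Y, e); no other remaining equation mentions N.
Decompose h/3: 1 =?= 1,  X2 =?= Q,  2 =?= 2.
Delete trivial equation 1 =?= 1.
Bind X2 := Q; substituting into the one remaining equation that mentions X2 gives: wrap(h(wrap(nil), wrap(e), h(h(e, Q, Q), nil, 1))) =?= wrap(h(wrap(nil), wrap(e), h(U, nil, 1))).
Delete trivial equation 2 =?= 2.
Decompose wrap/1: wrap(wrap(e)) =?= wrap(Q).
Decompose wrap/1: wrap(e) =?= Q.
Bind Q := wrap(e); substituting into the one remaining equation that mentions Q gives: wrap(h(wrap(nil), wrap(e), h(h(e, wrap(e), wrap(e)), nil, 1))) =?= wrap(h(wrap(nil), wrap(e), h(U, nil, 1))). Substituting into the earlier binding gives X2 := wrap(e).
Decompose wrap/1: h(wrap(nil), wrap(e), h(h(e, wrap(e), wrap(e)), nil, 1)) =?= h(wrap(nil), wrap(e), h(U, nil, 1)).
Decompose h/3: wrap(nil) =?= wrap(nil),  wrap(e) =?= wrap(e),  h(h(e, wrap(e), wrap(e)), nil, 1) =?= h(U, nil, 1).
Delete trivial equation wrap(nil) =?= wrap(nil).
Delete trivial equation wrap(e) =?= wrap(e).
Decompose h/3: h(e, wrap(e), wrap(e)) =?= U,  nil =?= nil,  1 =?= 1.
Bind U := h(e, wrap(e), wrap(e)); substituting into the one remaining equation that mentions U gives: wrap(h(h(h(e, wrap(e), wrap(e)), nil, nil), e, e)) =?= wrap(h(Y, e, e)). Substituting into the earlier binding gives N := h(h(e, wrap(e), wrap(e)), Y, e).
Delete trivial equation nil =?= nil.
Delete trivial equation 1 =?= 1.
Decompose wrap/1: h(h(h(e, wrap(e), wrap(e)), nil, nil), e, e) =?= h(Y, e, e).
Decompose h/3: h(h(e, wrap(e), wrap(e)), nil, nil) =?= Y,  e =?= e,  e =?= e.
Bind Y := h(h(e, wrap(e), wrap(e)), nil, nil); no other remaining equation mentions Y. Substituting into the earlier binding gives N := h(h(e, wrap(e), wrap(e)), h(h(e, wrap(e), wrap(e)), nil, nil), e).
Delete trivial equation e =?= e.
Delete trivial equation e =?= e.
MGU = { N ↦ h(h(e, wrap(e), wrap(e)), h(h(e, wrap(e), wrap(e)), nil, nil), e), X2 ↦ wrap(e), Q ↦ wrap(e), U ↦ h(e, wrap(e), wrap(e)), Y ↦ h(h(e, wrap(e), wrap(e)), nil, nil) }, so Y ↦ h(h(e, wrap(e), wrap(e)), nil, nil).

h(h(e, wrap(e), wrap(e)), nil, nil)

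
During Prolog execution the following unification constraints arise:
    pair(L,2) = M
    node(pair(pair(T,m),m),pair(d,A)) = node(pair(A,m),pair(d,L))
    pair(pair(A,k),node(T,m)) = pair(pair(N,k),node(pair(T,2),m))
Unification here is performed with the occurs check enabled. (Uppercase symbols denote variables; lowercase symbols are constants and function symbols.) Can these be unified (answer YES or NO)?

Bind M := pair(L,2); no other remaining equation mentions M.
Decompose node/2: pair(pair(T,m),m) = pair(A,m),  pair(d,A) = pair(d,L).
Decompose pair/2: pair(T,m) = A,  m = m.
Bind A := pair(T,m); substituting into the 2 remaining equations that mention A gives: pair(d,pair(T,m)) = pair(d,L),  pair(pair(pair(T,m),k),node(T,m)) = pair(pair(N,k),node(pair(T,2),m)).
Delete trivial equation m = m.
Decompose pair/2: d = d,  pair(T,m) = L.
Delete trivial equation d = d.
Bind L := pair(T,m); no other remaining equation mentions L. Substituting into the earlier binding gives M := pair(pair(T,m),2).
Decompose pair/2: pair(pair(T,m),k) = pair(N,k),  node(T,m) = node(pair(T,2),m).
Decompose pair/2: pair(T,m) = N,  k = k.
Bind N := pair(T,m); no other remaining equation mentions N.
Delete trivial equation k = k.
Decompose node/2: T = pair(T,2),  m = m.
Occurs check fails: T occurs in pair(T,2); the equation T = pair(T,2) has no finite solution.

NO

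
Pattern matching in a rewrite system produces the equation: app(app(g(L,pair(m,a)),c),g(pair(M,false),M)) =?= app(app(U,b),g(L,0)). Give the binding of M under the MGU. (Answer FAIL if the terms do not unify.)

FAIL

Decompose app/2: app(g(L,pair(m,a)),c) =?= app(U,b),  g(pair(M,false),M) =?= g(L,0).
Decompose app/2: g(L,pair(m,a)) =?= U,  c =?= b.
Bind U := g(L,pair(m,a)); no other remaining equation mentions U.
Clash: constants c and b differ; no unifier exists.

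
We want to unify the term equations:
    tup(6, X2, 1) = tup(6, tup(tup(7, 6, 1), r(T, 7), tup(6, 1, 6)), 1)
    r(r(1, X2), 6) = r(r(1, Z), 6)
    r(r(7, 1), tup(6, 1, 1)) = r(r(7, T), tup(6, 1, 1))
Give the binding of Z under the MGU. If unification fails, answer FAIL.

Decompose tup/3: 6 = 6,  X2 = tup(tup(7, 6, 1), r(T, 7), tup(6, 1, 6)),  1 = 1.
Delete trivial equation 6 = 6.
Bind X2 := tup(tup(7, 6, 1), r(T, 7), tup(6, 1, 6)); substituting into the one remaining equation that mentions X2 gives: r(r(1, tup(tup(7, 6, 1), r(T, 7), tup(6, 1, 6))), 6) = r(r(1, Z), 6).
Delete trivial equation 1 = 1.
Decompose r/2: r(1, tup(tup(7, 6, 1), r(T, 7), tup(6, 1, 6))) = r(1, Z),  6 = 6.
Decompose r/2: 1 = 1,  tup(tup(7, 6, 1), r(T, 7), tup(6, 1, 6)) = Z.
Delete trivial equation 1 = 1.
Bind Z := tup(tup(7, 6, 1), r(T, 7), tup(6, 1, 6)); no other remaining equation mentions Z.
Delete trivial equation 6 = 6.
Decompose r/2: r(7, 1) = r(7, T),  tup(6, 1, 1) = tup(6, 1, 1).
Decompose r/2: 7 = 7,  1 = T.
Delete trivial equation 7 = 7.
Bind T := 1; no other remaining equation mentions T. Substituting into the earlier bindings gives X2 := tup(tup(7, 6, 1), r(1, 7), tup(6, 1, 6)), Z := tup(tup(7, 6, 1), r(1, 7), tup(6, 1, 6)).
Delete trivial equation tup(6, 1, 1) = tup(6, 1, 1).
MGU = { X2 ↦ tup(tup(7, 6, 1), r(1, 7), tup(6, 1, 6)), Z ↦ tup(tup(7, 6, 1), r(1, 7), tup(6, 1, 6)), T ↦ 1 }, so Z ↦ tup(tup(7, 6, 1), r(1, 7), tup(6, 1, 6)).

tup(tup(7, 6, 1), r(1, 7), tup(6, 1, 6))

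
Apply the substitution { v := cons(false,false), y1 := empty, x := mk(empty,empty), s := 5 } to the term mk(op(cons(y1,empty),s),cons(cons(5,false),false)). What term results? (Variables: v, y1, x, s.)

mk(op(cons(empty,empty),5),cons(cons(5,false),false))

Replace each occurrence of y1 with empty.
Replace each occurrence of s with 5.
Result: mk(op(cons(empty,empty),5),cons(cons(5,false),false)).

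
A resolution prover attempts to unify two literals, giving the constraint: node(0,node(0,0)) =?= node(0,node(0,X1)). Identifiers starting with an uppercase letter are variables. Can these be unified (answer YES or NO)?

YES

Decompose node/2: 0 =?= 0,  node(0,0) =?= node(0,X1).
Delete trivial equation 0 =?= 0.
Decompose node/2: 0 =?= 0,  0 =?= X1.
Delete trivial equation 0 =?= 0.
Bind X1 := 0.
No equations remain and no clash or occurs-check failure arose, so a unifier exists.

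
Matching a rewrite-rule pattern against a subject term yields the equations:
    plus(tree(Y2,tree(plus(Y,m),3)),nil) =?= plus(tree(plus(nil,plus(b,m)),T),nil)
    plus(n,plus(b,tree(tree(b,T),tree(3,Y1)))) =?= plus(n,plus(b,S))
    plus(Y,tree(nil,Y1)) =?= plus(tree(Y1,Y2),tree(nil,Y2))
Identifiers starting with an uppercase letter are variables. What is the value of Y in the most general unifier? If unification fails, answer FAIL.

Decompose plus/2: tree(Y2,tree(plus(Y,m),3)) =?= tree(plus(nil,plus(b,m)),T),  nil =?= nil.
Decompose tree/2: Y2 =?= plus(nil,plus(b,m)),  tree(plus(Y,m),3) =?= T.
Bind Y2 := plus(nil,plus(b,m)); substituting into the one remaining equation that mentions Y2 gives: plus(Y,tree(nil,Y1)) =?= plus(tree(Y1,plus(nil,plus(b,m))),tree(nil,plus(nil,plus(b,m)))).
Bind T := tree(plus(Y,m),3); substituting into the one remaining equation that mentions T gives: plus(n,plus(b,tree(tree(b,tree(plus(Y,m),3)),tree(3,Y1)))) =?= plus(n,plus(b,S)).
Delete trivial equation nil =?= nil.
Decompose plus/2: n =?= n,  plus(b,tree(tree(b,tree(plus(Y,m),3)),tree(3,Y1))) =?= plus(b,S).
Delete trivial equation n =?= n.
Decompose plus/2: b =?= b,  tree(tree(b,tree(plus(Y,m),3)),tree(3,Y1)) =?= S.
Delete trivial equation b =?= b.
Bind S := tree(tree(b,tree(plus(Y,m),3)),tree(3,Y1)); no other remaining equation mentions S.
Decompose plus/2: Y =?= tree(Y1,plus(nil,plus(b,m))),  tree(nil,Y1) =?= tree(nil,plus(nil,plus(b,m))).
Bind Y := tree(Y1,plus(nil,plus(b,m))); no other remaining equation mentions Y. Substituting into the earlier bindings gives T := tree(plus(tree(Y1,plus(nil,plus(b,m))),m),3), S := tree(tree(b,tree(plus(tree(Y1,plus(nil,plus(b,m))),m),3)),tree(3,Y1)).
Decompose tree/2: nil =?= nil,  Y1 =?= plus(nil,plus(b,m)).
Delete trivial equation nil =?= nil.
Bind Y1 := plus(nil,plus(b,m)). Substituting into the earlier bindings gives T := tree(plus(tree(plus(nil,plus(b,m)),plus(nil,plus(b,m))),m),3), S := tree(tree(b,tree(plus(tree(plus(nil,plus(b,m)),plus(nil,plus(b,m))),m),3)),tree(3,plus(nil,plus(b,m)))), Y := tree(plus(nil,plus(b,m)),plus(nil,plus(b,m))).
MGU = { Y2 ↦ plus(nil,plus(b,m)), T ↦ tree(plus(tree(plus(nil,plus(b,m)),plus(nil,plus(b,m))),m),3), S ↦ tree(tree(b,tree(plus(tree(plus(nil,plus(b,m)),plus(nil,plus(b,m))),m),3)),tree(3,plus(nil,plus(b,m)))), Y ↦ tree(plus(nil,plus(b,m)),plus(nil,plus(b,m))), Y1 ↦ plus(nil,plus(b,m)) }, so Y ↦ tree(plus(nil,plus(b,m)),plus(nil,plus(b,m))).

tree(plus(nil,plus(b,m)),plus(nil,plus(b,m)))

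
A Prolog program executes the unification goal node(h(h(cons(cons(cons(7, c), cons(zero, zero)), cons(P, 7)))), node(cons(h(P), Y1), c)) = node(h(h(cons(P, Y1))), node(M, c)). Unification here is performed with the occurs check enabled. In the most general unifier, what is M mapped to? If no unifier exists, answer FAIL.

Decompose node/2: h(h(cons(cons(cons(7, c), cons(zero, zero)), cons(P, 7)))) = h(h(cons(P, Y1))),  node(cons(h(P), Y1), c) = node(M, c).
Decompose h/1: h(cons(cons(cons(7, c), cons(zero, zero)), cons(P, 7))) = h(cons(P, Y1)).
Decompose h/1: cons(cons(cons(7, c), cons(zero, zero)), cons(P, 7)) = cons(P, Y1).
Decompose cons/2: cons(cons(7, c), cons(zero, zero)) = P,  cons(P, 7) = Y1.
Bind P := cons(cons(7, c), cons(zero, zero)); substituting into the remaining equations gives: cons(cons(cons(7, c), cons(zero, zero)), 7) = Y1,  node(cons(h(cons(cons(7, c), cons(zero, zero))), Y1), c) = node(M, c).
Bind Y1 := cons(cons(cons(7, c), cons(zero, zero)), 7); substituting into the remaining equation gives: node(cons(h(cons(cons(7, c), cons(zero, zero))), cons(cons(cons(7, c), cons(zero, zero)), 7)), c) = node(M, c).
Decompose node/2: cons(h(cons(cons(7, c), cons(zero, zero))), cons(cons(cons(7, c), cons(zero, zero)), 7)) = M,  c = c.
Bind M := cons(h(cons(cons(7, c), cons(zero, zero))), cons(cons(cons(7, c), cons(zero, zero)), 7)); no other remaining equation mentions M.
Delete trivial equation c = c.
MGU = { P = cons(cons(7, c), cons(zero, zero)), Y1 = cons(cons(cons(7, c), cons(zero, zero)), 7), M = cons(h(cons(cons(7, c), cons(zero, zero))), cons(cons(cons(7, c), cons(zero, zero)), 7)) }, so M = cons(h(cons(cons(7, c), cons(zero, zero))), cons(cons(cons(7, c), cons(zero, zero)), 7)).

cons(h(cons(cons(7, c), cons(zero, zero))), cons(cons(cons(7, c), cons(zero, zero)), 7))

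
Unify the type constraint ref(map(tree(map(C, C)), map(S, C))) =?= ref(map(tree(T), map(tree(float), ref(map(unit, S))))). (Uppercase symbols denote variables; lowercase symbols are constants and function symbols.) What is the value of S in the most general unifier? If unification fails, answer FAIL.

tree(float)

Decompose ref/1: map(tree(map(C, C)), map(S, C)) =?= map(tree(T), map(tree(float), ref(map(unit, S)))).
Decompose map/2: tree(map(C, C)) =?= tree(T),  map(S, C) =?= map(tree(float), ref(map(unit, S))).
Decompose tree/1: map(C, C) =?= T.
Bind T := map(C, C); no other remaining equation mentions T.
Decompose map/2: S =?= tree(float),  C =?= ref(map(unit, S)).
Bind S := tree(float); substituting into the remaining equation gives: C =?= ref(map(unit, tree(float))).
Bind C := ref(map(unit, tree(float))). Substituting into the earlier binding gives T := map(ref(map(unit, tree(float))), ref(map(unit, tree(float)))).
MGU = { T ↦ map(ref(map(unit, tree(float))), ref(map(unit, tree(float)))), S ↦ tree(float), C ↦ ref(map(unit, tree(float))) }, so S ↦ tree(float).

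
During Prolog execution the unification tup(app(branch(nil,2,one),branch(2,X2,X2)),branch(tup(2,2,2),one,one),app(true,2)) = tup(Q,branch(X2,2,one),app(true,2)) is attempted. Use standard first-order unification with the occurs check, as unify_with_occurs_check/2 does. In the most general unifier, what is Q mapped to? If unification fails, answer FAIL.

FAIL

Decompose tup/3: app(branch(nil,2,one),branch(2,X2,X2)) = Q,  branch(tup(2,2,2),one,one) = branch(X2,2,one),  app(true,2) = app(true,2).
Bind Q := app(branch(nil,2,one),branch(2,X2,X2)); no other remaining equation mentions Q.
Decompose branch/3: tup(2,2,2) = X2,  one = 2,  one = one.
Bind X2 := tup(2,2,2); no other remaining equation mentions X2. Substituting into the earlier binding gives Q := app(branch(nil,2,one),branch(2,tup(2,2,2),tup(2,2,2))).
Clash: constants one and 2 differ; no unifier exists.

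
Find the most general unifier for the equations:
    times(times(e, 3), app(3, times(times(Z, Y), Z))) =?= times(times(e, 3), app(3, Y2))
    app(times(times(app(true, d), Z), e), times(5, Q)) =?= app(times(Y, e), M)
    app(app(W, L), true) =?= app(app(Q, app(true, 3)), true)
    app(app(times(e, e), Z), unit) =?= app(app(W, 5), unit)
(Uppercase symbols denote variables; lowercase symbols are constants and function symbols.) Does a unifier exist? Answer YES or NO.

YES

Decompose times/2: times(e, 3) =?= times(e, 3),  app(3, times(times(Z, Y), Z)) =?= app(3, Y2).
Delete trivial equation times(e, 3) =?= times(e, 3).
Decompose app/2: 3 =?= 3,  times(times(Z, Y), Z) =?= Y2.
Delete trivial equation 3 =?= 3.
Bind Y2 := times(times(Z, Y), Z); no other remaining equation mentions Y2.
Decompose app/2: times(times(app(true, d), Z), e) =?= times(Y, e),  times(5, Q) =?= M.
Decompose times/2: times(app(true, d), Z) =?= Y,  e =?= e.
Bind Y := times(app(true, d), Z); no other remaining equation mentions Y. Substituting into the earlier binding gives Y2 := times(times(Z, times(app(true, d), Z)), Z).
Delete trivial equation e =?= e.
Bind M := times(5, Q); no other remaining equation mentions M.
Decompose app/2: app(W, L) =?= app(Q, app(true, 3)),  true =?= true.
Decompose app/2: W =?= Q,  L =?= app(true, 3).
Bind W := Q; substituting into the one remaining equation that mentions W gives: app(app(times(e, e), Z), unit) =?= app(app(Q, 5), unit).
Bind L := app(true, 3); no other remaining equation mentions L.
Delete trivial equation true =?= true.
Decompose app/2: app(times(e, e), Z) =?= app(Q, 5),  unit =?= unit.
Decompose app/2: times(e, e) =?= Q,  Z =?= 5.
Bind Q := times(e, e); no other remaining equation mentions Q. Substituting into the earlier bindings gives M := times(5, times(e, e)), W := times(e, e).
Bind Z := 5; no other remaining equation mentions Z. Substituting into the earlier bindings gives Y2 := times(times(5, times(app(true, d), 5)), 5), Y := times(app(true, d), 5).
Delete trivial equation unit =?= unit.
No equations remain and no clash or occurs-check failure arose, so a unifier exists.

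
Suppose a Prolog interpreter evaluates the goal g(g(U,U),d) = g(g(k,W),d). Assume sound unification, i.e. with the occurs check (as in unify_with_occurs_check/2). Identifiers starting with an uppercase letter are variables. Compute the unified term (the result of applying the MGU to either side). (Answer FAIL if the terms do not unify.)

Decompose g/2: g(U,U) = g(k,W),  d = d.
Decompose g/2: U = k,  U = W.
Bind U := k; substituting into the one remaining equation that mentions U gives: k = W.
Bind W := k; no other remaining equation mentions W.
Delete trivial equation d = d.
Applying the MGU to either side gives g(g(k,k),d).

g(g(k,k),d)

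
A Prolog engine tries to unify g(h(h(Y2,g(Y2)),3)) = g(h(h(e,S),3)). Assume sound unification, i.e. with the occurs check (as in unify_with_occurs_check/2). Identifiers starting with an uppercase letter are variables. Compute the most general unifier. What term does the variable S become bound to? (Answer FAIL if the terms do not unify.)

Decompose g/1: h(h(Y2,g(Y2)),3) = h(h(e,S),3).
Decompose h/2: h(Y2,g(Y2)) = h(e,S),  3 = 3.
Decompose h/2: Y2 = e,  g(Y2) = S.
Bind Y2 := e; substituting into the one remaining equation that mentions Y2 gives: g(e) = S.
Bind S := g(e); no other remaining equation mentions S.
Delete trivial equation 3 = 3.
MGU = { Y2 -> e, S -> g(e) }, so S -> g(e).

g(e)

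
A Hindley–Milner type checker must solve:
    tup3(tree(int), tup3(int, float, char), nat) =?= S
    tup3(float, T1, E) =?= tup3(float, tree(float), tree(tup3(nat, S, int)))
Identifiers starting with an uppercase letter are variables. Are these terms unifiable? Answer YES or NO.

YES

Bind S := tup3(tree(int), tup3(int, float, char), nat); substituting into the remaining equation gives: tup3(float, T1, E) =?= tup3(float, tree(float), tree(tup3(nat, tup3(tree(int), tup3(int, float, char), nat), int))).
Decompose tup3/3: float =?= float,  T1 =?= tree(float),  E =?= tree(tup3(nat, tup3(tree(int), tup3(int, float, char), nat), int)).
Delete trivial equation float =?= float.
Bind T1 := tree(float); no other remaining equation mentions T1.
Bind E := tree(tup3(nat, tup3(tree(int), tup3(int, float, char), nat), int)).
No equations remain and no clash or occurs-check failure arose, so a unifier exists.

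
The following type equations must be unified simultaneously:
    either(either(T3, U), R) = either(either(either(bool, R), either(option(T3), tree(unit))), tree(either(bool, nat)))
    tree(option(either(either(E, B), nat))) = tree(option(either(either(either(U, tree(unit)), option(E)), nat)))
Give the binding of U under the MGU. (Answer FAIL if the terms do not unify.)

Decompose either/2: either(T3, U) = either(either(bool, R), either(option(T3), tree(unit))),  R = tree(either(bool, nat)).
Decompose either/2: T3 = either(bool, R),  U = either(option(T3), tree(unit)).
Bind T3 := either(bool, R); substituting into the one remaining equation that mentions T3 gives: U = either(option(either(bool, R)), tree(unit)).
Bind U := either(option(either(bool, R)), tree(unit)); substituting into the one remaining equation that mentions U gives: tree(option(either(either(E, B), nat))) = tree(option(either(either(either(either(option(either(bool, R)), tree(unit)), tree(unit)), option(E)), nat))).
Bind R := tree(either(bool, nat)); substituting into the remaining equation gives: tree(option(either(either(E, B), nat))) = tree(option(either(either(either(either(option(either(bool, tree(either(bool, nat)))), tree(unit)), tree(unit)), option(E)), nat))). Substituting into the earlier bindings gives T3 := either(bool, tree(either(bool, nat))), U := either(option(either(bool, tree(either(bool, nat)))), tree(unit)).
Decompose tree/1: option(either(either(E, B), nat)) = option(either(either(either(either(option(either(bool, tree(either(bool, nat)))), tree(unit)), tree(unit)), option(E)), nat)).
Decompose option/1: either(either(E, B), nat) = either(either(either(either(option(either(bool, tree(either(bool, nat)))), tree(unit)), tree(unit)), option(E)), nat).
Decompose either/2: either(E, B) = either(either(either(option(either(bool, tree(either(bool, nat)))), tree(unit)), tree(unit)), option(E)),  nat = nat.
Decompose either/2: E = either(either(option(either(bool, tree(either(bool, nat)))), tree(unit)), tree(unit)),  B = option(E).
Bind E := either(either(option(either(bool, tree(either(bool, nat)))), tree(unit)), tree(unit)); substituting into the one remaining equation that mentions E gives: B = option(either(either(option(either(bool, tree(either(bool, nat)))), tree(unit)), tree(unit))).
Bind B := option(either(either(option(either(bool, tree(either(bool, nat)))), tree(unit)), tree(unit))); no other remaining equation mentions B.
Delete trivial equation nat = nat.
MGU = { T3 ↦ either(bool, tree(either(bool, nat))), U ↦ either(option(either(bool, tree(either(bool, nat)))), tree(unit)), R ↦ tree(either(bool, nat)), E ↦ either(either(option(either(bool, tree(either(bool, nat)))), tree(unit)), tree(unit)), B ↦ option(either(either(option(either(bool, tree(either(bool, nat)))), tree(unit)), tree(unit))) }, so U ↦ either(option(either(bool, tree(either(bool, nat)))), tree(unit)).

either(option(either(bool, tree(either(bool, nat)))), tree(unit))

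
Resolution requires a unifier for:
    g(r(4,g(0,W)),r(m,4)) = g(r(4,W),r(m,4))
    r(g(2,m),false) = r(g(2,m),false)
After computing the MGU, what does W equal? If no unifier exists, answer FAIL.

FAIL

Decompose g/2: r(4,g(0,W)) = r(4,W),  r(m,4) = r(m,4).
Decompose r/2: 4 = 4,  g(0,W) = W.
Delete trivial equation 4 = 4.
Occurs check fails: W occurs in g(0,W); the equation W = g(0,W) has no finite solution.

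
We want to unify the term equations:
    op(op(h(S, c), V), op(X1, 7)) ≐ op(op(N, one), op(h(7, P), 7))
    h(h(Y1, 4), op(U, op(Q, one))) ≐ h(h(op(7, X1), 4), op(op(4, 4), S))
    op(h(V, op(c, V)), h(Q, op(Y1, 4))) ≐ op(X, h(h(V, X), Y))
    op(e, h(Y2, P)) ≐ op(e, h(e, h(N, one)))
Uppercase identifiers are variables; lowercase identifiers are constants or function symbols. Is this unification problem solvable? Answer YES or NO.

YES

Decompose op/2: op(h(S, c), V) ≐ op(N, one),  op(X1, 7) ≐ op(h(7, P), 7).
Decompose op/2: h(S, c) ≐ N,  V ≐ one.
Bind N := h(S, c); substituting into the one remaining equation that mentions N gives: op(e, h(Y2, P)) ≐ op(e, h(e, h(h(S, c), one))).
Bind V := one; substituting into the one remaining equation that mentions V gives: op(h(one, op(c, one)), h(Q, op(Y1, 4))) ≐ op(X, h(h(one, X), Y)).
Decompose op/2: X1 ≐ h(7, P),  7 ≐ 7.
Bind X1 := h(7, P); substituting into the one remaining equation that mentions X1 gives: h(h(Y1, 4), op(U, op(Q, one))) ≐ h(h(op(7, h(7, P)), 4), op(op(4, 4), S)).
Delete trivial equation 7 ≐ 7.
Decompose h/2: h(Y1, 4) ≐ h(op(7, h(7, P)), 4),  op(U, op(Q, one)) ≐ op(op(4, 4), S).
Decompose h/2: Y1 ≐ op(7, h(7, P)),  4 ≐ 4.
Bind Y1 := op(7, h(7, P)); substituting into the one remaining equation that mentions Y1 gives: op(h(one, op(c, one)), h(Q, op(op(7, h(7, P)), 4))) ≐ op(X, h(h(one, X), Y)).
Delete trivial equation 4 ≐ 4.
Decompose op/2: U ≐ op(4, 4),  op(Q, one) ≐ S.
Bind U := op(4, 4); no other remaining equation mentions U.
Bind S := op(Q, one); substituting into the one remaining equation that mentions S gives: op(e, h(Y2, P)) ≐ op(e, h(e, h(h(op(Q, one), c), one))). Substituting into the earlier binding gives N := h(op(Q, one), c).
Decompose op/2: h(one, op(c, one)) ≐ X,  h(Q, op(op(7, h(7, P)), 4)) ≐ h(h(one, X), Y).
Bind X := h(one, op(c, one)); substituting into the one remaining equation that mentions X gives: h(Q, op(op(7, h(7, P)), 4)) ≐ h(h(one, h(one, op(c, one))), Y).
Decompose h/2: Q ≐ h(one, h(one, op(c, one))),  op(op(7, h(7, P)), 4) ≐ Y.
Bind Q := h(one, h(one, op(c, one))); substituting into the one remaining equation that mentions Q gives: op(e, h(Y2, P)) ≐ op(e, h(e, h(h(op(h(one, h(one, op(c, one))), one), c), one))). Substituting into the earlier bindings gives N := h(op(h(one, h(one, op(c, one))), one), c), S := op(h(one, h(one, op(c, one))), one).
Bind Y := op(op(7, h(7, P)), 4); no other remaining equation mentions Y.
Decompose op/2: e ≐ e,  h(Y2, P) ≐ h(e, h(h(op(h(one, h(one, op(c, one))), one), c), one)).
Delete trivial equation e ≐ e.
Decompose h/2: Y2 ≐ e,  P ≐ h(h(op(h(one, h(one, op(c, one))), one), c), one).
Bind Y2 := e; no other remaining equation mentions Y2.
Bind P := h(h(op(h(one, h(one, op(c, one))), one), c), one). Substituting into the earlier bindings gives X1 := h(7, h(h(op(h(one, h(one, op(c, one))), one), c), one)), Y1 := op(7, h(7, h(h(op(h(one, h(one, op(c, one))), one), c), one))), Y := op(op(7, h(7, h(h(op(h(one, h(one, op(c, one))), one), c), one))), 4).
No equations remain and no clash or occurs-check failure arose, so a unifier exists.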